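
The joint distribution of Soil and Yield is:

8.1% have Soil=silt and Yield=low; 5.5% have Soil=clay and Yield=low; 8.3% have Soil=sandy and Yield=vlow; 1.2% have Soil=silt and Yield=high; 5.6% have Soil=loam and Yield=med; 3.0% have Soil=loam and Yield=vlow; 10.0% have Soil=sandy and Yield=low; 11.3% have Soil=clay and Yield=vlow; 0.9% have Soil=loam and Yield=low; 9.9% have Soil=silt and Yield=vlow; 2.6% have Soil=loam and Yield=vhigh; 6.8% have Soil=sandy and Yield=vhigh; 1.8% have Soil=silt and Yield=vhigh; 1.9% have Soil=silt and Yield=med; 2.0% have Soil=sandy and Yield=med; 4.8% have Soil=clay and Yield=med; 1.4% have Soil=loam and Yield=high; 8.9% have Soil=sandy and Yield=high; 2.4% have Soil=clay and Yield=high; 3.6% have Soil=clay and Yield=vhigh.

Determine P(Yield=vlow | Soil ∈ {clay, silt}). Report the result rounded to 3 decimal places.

0.420

P(Soil=clay) = 0.113 + 0.055 + 0.048 + 0.024 + 0.036 = 0.276.
P(Soil=silt) = 0.099 + 0.081 + 0.019 + 0.012 + 0.018 = 0.229.
P(Soil ∈ {clay, silt}) = 0.276 + 0.229 = 0.505; P(Yield=vlow, Soil ∈ {clay, silt}) = 0.113 + 0.099 = 0.212.
P(Yield=vlow | Soil ∈ {clay, silt}) = 0.212/0.505 = 0.420.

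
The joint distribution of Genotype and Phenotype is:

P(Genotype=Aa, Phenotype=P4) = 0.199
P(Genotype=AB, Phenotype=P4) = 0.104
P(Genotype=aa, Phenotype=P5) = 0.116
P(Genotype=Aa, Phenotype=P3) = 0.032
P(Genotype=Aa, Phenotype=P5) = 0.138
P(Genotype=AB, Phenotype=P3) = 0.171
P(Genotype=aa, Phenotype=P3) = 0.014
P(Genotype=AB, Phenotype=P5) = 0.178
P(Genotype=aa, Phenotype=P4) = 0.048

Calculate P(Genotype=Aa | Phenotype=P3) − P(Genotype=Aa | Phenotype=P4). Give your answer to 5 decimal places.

P(Phenotype=P3) = 0.032 + 0.014 + 0.171 = 0.217; P(Genotype=Aa | Phenotype=P3) = 0.032/0.217 = 0.147465.
P(Phenotype=P4) = 0.199 + 0.048 + 0.104 = 0.351; P(Genotype=Aa | Phenotype=P4) = 0.199/0.351 = 0.566952.
Difference = -0.41949.

-0.41949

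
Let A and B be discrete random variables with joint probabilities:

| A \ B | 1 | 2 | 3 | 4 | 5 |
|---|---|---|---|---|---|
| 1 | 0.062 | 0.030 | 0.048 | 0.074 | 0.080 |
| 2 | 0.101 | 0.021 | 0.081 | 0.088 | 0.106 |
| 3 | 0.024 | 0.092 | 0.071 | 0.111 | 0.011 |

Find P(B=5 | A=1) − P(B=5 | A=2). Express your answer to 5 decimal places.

P(A=1) = 0.062 + 0.030 + 0.048 + 0.074 + 0.080 = 0.294; P(B=5 | A=1) = 0.080/0.294 = 0.272109.
P(A=2) = 0.101 + 0.021 + 0.081 + 0.088 + 0.106 = 0.397; P(B=5 | A=2) = 0.106/0.397 = 0.267003.
Difference = 0.00511.

0.00511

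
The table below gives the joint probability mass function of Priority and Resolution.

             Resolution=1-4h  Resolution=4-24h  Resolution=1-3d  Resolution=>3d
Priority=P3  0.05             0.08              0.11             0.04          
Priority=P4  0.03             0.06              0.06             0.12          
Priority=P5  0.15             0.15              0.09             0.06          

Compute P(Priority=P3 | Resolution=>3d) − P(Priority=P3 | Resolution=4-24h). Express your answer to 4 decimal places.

P(Resolution=>3d) = 0.04 + 0.12 + 0.06 = 0.22; P(Priority=P3 | Resolution=>3d) = 0.04/0.22 = 0.18182.
P(Resolution=4-24h) = 0.08 + 0.06 + 0.15 = 0.29; P(Priority=P3 | Resolution=4-24h) = 0.08/0.29 = 0.27586.
Difference = -0.0940.

-0.0940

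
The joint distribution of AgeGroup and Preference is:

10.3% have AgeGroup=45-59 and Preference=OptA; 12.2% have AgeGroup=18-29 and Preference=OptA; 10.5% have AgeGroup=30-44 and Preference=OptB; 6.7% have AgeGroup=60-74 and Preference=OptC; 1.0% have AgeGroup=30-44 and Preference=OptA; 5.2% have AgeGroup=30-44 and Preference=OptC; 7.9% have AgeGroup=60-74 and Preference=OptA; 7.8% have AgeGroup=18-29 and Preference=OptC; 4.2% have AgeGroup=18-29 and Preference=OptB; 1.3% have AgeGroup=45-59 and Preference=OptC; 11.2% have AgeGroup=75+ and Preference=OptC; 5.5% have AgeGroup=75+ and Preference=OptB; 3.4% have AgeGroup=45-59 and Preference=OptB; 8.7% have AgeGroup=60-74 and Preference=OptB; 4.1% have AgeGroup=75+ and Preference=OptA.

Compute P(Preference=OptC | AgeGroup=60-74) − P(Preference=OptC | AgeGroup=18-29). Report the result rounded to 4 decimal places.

P(AgeGroup=60-74) = 0.079 + 0.087 + 0.067 = 0.233; P(Preference=OptC | AgeGroup=60-74) = 0.067/0.233 = 0.28755.
P(AgeGroup=18-29) = 0.122 + 0.042 + 0.078 = 0.242; P(Preference=OptC | AgeGroup=18-29) = 0.078/0.242 = 0.32231.
Difference = -0.0348.

-0.0348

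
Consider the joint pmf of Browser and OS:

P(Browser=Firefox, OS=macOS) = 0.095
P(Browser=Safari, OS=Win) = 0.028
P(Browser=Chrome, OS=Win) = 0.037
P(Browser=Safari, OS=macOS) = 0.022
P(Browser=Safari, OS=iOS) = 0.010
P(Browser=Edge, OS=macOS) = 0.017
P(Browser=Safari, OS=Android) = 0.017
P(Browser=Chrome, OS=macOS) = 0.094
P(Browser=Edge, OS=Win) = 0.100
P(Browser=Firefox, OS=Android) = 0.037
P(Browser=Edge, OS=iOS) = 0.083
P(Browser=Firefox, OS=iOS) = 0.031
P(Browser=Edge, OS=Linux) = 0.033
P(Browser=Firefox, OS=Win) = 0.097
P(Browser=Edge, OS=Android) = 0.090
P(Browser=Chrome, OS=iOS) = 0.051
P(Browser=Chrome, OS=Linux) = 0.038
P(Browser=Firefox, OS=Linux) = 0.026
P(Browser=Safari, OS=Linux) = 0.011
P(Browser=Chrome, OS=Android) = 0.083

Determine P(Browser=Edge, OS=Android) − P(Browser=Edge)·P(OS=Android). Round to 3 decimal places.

0.017

P(Browser=Edge) = 0.100 + 0.017 + 0.033 + 0.083 + 0.090 = 0.323.
P(OS=Android) = 0.083 + 0.037 + 0.017 + 0.090 = 0.227.
P(Browser=Edge, OS=Android) − P(Browser=Edge)P(OS=Android) = 0.090 − 0.323×0.227 = 0.017.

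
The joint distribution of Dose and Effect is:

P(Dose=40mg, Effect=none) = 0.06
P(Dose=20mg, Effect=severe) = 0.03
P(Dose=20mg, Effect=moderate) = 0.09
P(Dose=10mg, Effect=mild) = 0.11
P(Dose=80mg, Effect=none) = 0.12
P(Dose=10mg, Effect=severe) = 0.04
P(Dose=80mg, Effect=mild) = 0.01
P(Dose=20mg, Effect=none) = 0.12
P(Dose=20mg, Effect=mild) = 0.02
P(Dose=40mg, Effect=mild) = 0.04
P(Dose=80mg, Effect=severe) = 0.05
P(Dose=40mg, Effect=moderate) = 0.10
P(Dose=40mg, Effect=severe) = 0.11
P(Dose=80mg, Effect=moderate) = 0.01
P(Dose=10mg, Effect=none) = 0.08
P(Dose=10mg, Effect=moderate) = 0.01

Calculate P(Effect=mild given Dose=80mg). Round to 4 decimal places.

0.0526

P(Dose=80mg) = 0.12 + 0.01 + 0.01 + 0.05 = 0.19.
P(Effect=mild | Dose=80mg) = 0.01/0.19 = 0.0526.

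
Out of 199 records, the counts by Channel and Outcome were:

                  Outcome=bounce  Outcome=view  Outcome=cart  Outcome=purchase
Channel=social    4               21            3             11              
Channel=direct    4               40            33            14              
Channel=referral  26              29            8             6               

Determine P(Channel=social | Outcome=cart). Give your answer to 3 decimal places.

Total with Outcome=cart: 3 + 33 + 8 = 44.
P(Channel=social | Outcome=cart) = 3/44 = 0.068.

0.068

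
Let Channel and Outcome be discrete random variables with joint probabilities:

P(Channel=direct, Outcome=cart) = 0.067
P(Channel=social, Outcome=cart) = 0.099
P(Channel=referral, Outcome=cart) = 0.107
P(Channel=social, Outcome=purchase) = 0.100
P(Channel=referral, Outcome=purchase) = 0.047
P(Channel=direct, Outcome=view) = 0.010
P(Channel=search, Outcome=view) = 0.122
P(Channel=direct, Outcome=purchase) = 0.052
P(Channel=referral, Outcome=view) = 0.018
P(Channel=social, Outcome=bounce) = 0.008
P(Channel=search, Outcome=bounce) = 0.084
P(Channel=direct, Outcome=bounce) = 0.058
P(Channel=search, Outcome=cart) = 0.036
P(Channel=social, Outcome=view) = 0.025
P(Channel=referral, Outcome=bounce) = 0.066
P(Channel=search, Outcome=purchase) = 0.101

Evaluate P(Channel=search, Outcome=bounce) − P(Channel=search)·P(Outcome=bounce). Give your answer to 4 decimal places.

P(Channel=search) = 0.084 + 0.122 + 0.036 + 0.101 = 0.343.
P(Outcome=bounce) = 0.084 + 0.008 + 0.058 + 0.066 = 0.216.
P(Channel=search, Outcome=bounce) − P(Channel=search)P(Outcome=bounce) = 0.084 − 0.343×0.216 = 0.0099.

0.0099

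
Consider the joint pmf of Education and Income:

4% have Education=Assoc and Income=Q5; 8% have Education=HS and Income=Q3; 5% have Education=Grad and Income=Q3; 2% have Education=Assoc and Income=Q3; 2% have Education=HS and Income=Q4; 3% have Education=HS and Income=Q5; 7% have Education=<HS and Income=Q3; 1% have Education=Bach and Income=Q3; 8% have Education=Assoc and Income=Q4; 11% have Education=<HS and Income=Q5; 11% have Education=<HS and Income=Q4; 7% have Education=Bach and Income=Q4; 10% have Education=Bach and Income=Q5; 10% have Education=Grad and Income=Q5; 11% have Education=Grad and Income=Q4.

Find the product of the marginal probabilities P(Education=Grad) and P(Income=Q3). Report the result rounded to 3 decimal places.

P(Education=Grad) = 0.05 + 0.11 + 0.10 = 0.26.
P(Income=Q3) = 0.07 + 0.08 + 0.02 + 0.01 + 0.05 = 0.23.
Product: 0.26 × 0.23 = 0.060.

0.060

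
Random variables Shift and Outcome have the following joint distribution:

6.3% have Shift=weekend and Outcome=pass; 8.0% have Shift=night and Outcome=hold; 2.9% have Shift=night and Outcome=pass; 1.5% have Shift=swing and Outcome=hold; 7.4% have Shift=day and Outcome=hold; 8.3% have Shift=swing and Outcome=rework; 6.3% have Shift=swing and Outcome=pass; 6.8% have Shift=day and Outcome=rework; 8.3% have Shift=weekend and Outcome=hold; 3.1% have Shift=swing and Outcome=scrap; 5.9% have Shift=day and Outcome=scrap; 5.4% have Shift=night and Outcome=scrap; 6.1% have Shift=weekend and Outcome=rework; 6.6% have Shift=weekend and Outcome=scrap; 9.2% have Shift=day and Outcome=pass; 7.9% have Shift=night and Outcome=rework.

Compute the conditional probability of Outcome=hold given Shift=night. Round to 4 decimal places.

P(Shift=night) = 0.029 + 0.079 + 0.054 + 0.080 = 0.242.
P(Outcome=hold | Shift=night) = 0.080/0.242 = 0.3306.

0.3306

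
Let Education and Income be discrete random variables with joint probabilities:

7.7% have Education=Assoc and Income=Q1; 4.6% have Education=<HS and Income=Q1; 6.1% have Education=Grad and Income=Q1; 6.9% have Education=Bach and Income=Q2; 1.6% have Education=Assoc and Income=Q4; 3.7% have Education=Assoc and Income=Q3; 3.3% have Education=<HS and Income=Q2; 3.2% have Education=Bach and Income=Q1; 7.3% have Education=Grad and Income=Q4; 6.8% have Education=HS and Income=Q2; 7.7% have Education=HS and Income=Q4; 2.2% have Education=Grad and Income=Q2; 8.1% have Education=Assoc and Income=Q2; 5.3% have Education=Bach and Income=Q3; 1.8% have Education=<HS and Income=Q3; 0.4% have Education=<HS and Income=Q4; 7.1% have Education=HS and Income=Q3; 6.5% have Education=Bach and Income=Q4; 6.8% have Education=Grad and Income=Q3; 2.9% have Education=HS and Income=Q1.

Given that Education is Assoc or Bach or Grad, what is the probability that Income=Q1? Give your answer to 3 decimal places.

P(Education=Assoc) = 0.077 + 0.081 + 0.037 + 0.016 = 0.211.
P(Education=Bach) = 0.032 + 0.069 + 0.053 + 0.065 = 0.219.
P(Education=Grad) = 0.061 + 0.022 + 0.068 + 0.073 = 0.224.
P(Education ∈ {Assoc, Bach, Grad}) = 0.211 + 0.219 + 0.224 = 0.654; P(Income=Q1, Education ∈ {Assoc, Bach, Grad}) = 0.077 + 0.032 + 0.061 = 0.170.
P(Income=Q1 | Education ∈ {Assoc, Bach, Grad}) = 0.170/0.654 = 0.260.

0.260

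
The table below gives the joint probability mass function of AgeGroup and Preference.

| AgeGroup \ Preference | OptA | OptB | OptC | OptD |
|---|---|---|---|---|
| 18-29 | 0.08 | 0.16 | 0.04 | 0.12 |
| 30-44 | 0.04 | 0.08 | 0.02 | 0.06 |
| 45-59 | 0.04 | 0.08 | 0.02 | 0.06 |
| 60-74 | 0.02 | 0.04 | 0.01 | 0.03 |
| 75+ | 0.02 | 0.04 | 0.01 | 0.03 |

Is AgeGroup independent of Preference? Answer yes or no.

yes

Every cell satisfies P(AgeGroup,Preference) = P(AgeGroup)·P(Preference). For instance P(AgeGroup=30-44) = 0.20, P(Preference=OptA) = 0.20, and 0.20×0.20 = 0.04 matches the joint entry. So AgeGroup and Preference are independent.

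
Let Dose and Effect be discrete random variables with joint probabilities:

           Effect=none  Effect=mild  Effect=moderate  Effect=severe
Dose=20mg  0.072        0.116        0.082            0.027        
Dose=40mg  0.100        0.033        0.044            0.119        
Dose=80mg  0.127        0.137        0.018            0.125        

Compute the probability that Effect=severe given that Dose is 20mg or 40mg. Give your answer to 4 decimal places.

P(Dose=20mg) = 0.072 + 0.116 + 0.082 + 0.027 = 0.297.
P(Dose=40mg) = 0.100 + 0.033 + 0.044 + 0.119 = 0.296.
P(Dose ∈ {20mg, 40mg}) = 0.297 + 0.296 = 0.593; P(Effect=severe, Dose ∈ {20mg, 40mg}) = 0.027 + 0.119 = 0.146.
P(Effect=severe | Dose ∈ {20mg, 40mg}) = 0.146/0.593 = 0.2462.

0.2462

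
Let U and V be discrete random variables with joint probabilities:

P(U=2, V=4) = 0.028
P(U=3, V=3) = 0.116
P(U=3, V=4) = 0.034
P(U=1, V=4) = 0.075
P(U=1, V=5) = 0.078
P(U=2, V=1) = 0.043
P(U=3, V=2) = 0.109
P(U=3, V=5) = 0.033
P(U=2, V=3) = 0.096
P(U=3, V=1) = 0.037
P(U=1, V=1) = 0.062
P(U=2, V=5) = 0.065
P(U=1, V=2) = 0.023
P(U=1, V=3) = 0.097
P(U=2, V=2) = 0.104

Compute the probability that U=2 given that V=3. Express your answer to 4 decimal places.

P(V=3) = 0.097 + 0.096 + 0.116 = 0.309.
P(U=2 | V=3) = 0.096/0.309 = 0.3107.

0.3107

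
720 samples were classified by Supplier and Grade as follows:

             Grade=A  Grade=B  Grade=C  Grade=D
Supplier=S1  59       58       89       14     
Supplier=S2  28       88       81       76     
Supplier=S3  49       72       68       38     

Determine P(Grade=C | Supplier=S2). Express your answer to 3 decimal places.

0.297

Total with Supplier=S2: 28 + 88 + 81 + 76 = 273.
P(Grade=C | Supplier=S2) = 81/273 = 0.297.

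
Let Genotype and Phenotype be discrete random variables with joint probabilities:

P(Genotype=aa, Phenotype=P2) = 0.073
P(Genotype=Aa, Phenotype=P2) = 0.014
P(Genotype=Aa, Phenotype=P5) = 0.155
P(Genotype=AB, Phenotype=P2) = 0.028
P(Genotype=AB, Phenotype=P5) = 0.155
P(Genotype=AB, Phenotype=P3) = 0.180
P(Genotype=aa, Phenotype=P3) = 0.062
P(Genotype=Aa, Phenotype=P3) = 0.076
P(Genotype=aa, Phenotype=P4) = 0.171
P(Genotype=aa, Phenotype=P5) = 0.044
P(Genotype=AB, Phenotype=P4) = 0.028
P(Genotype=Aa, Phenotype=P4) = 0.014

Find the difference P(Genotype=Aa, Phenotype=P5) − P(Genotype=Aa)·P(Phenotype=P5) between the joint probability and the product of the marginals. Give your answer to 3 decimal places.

0.063

P(Genotype=Aa) = 0.014 + 0.076 + 0.014 + 0.155 = 0.259.
P(Phenotype=P5) = 0.155 + 0.044 + 0.155 = 0.354.
P(Genotype=Aa, Phenotype=P5) − P(Genotype=Aa)P(Phenotype=P5) = 0.155 − 0.259×0.354 = 0.063.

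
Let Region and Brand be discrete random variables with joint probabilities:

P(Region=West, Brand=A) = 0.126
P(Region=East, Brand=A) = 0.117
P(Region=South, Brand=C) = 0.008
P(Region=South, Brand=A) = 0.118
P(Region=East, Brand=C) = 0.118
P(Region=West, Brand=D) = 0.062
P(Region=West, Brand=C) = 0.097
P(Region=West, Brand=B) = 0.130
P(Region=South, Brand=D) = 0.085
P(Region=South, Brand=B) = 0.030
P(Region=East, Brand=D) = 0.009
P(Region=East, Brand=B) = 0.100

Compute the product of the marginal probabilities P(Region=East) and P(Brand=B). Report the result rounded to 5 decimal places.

0.08944

P(Region=East) = 0.117 + 0.100 + 0.118 + 0.009 = 0.344.
P(Brand=B) = 0.030 + 0.100 + 0.130 = 0.260.
Product: 0.344 × 0.260 = 0.08944.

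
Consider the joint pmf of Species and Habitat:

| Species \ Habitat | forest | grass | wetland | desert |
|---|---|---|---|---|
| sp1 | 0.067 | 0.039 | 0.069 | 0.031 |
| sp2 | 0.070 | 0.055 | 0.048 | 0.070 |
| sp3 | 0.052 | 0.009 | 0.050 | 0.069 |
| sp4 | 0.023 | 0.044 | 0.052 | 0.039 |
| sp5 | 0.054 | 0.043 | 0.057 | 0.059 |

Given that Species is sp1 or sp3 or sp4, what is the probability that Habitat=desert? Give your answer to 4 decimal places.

0.2555

P(Species=sp1) = 0.067 + 0.039 + 0.069 + 0.031 = 0.206.
P(Species=sp3) = 0.052 + 0.009 + 0.050 + 0.069 = 0.180.
P(Species=sp4) = 0.023 + 0.044 + 0.052 + 0.039 = 0.158.
P(Species ∈ {sp1, sp3, sp4}) = 0.206 + 0.180 + 0.158 = 0.544; P(Habitat=desert, Species ∈ {sp1, sp3, sp4}) = 0.031 + 0.069 + 0.039 = 0.139.
P(Habitat=desert | Species ∈ {sp1, sp3, sp4}) = 0.139/0.544 = 0.2555.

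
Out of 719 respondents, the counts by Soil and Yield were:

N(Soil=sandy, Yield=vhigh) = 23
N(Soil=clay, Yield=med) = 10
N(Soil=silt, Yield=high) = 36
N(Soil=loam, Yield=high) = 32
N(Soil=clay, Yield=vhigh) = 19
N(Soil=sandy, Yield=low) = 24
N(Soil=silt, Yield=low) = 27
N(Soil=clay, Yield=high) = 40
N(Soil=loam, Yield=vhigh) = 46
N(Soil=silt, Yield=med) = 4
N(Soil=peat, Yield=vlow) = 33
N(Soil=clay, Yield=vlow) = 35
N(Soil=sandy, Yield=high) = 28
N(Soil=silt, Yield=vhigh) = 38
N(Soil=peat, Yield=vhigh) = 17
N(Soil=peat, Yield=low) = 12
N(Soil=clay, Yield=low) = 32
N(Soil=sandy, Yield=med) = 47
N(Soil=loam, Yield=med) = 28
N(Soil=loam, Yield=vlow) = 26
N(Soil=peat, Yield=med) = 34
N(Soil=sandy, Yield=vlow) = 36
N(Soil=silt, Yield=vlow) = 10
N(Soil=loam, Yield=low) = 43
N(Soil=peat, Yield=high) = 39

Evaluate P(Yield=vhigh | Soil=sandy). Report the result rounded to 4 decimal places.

0.1456

Total with Soil=sandy: 36 + 24 + 47 + 28 + 23 = 158.
P(Yield=vhigh | Soil=sandy) = 23/158 = 0.1456.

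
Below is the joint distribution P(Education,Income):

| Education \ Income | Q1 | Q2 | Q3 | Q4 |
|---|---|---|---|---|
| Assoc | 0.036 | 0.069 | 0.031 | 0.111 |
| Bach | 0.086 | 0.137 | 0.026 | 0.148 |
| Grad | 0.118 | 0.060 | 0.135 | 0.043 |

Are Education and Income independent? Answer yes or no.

P(Education=Grad) = 0.356 and P(Income=Q3) = 0.192, so their product is 0.06835, but P(Education=Grad, Income=Q3) = 0.135. Since these differ, Education and Income are not independent.

no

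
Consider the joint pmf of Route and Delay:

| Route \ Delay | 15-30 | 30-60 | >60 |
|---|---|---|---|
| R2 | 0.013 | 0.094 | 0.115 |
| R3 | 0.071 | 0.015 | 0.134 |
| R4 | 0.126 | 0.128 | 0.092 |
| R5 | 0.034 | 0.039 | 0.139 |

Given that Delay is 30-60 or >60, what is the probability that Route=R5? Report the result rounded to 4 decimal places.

0.2354

P(Delay=30-60) = 0.094 + 0.015 + 0.128 + 0.039 = 0.276.
P(Delay=>60) = 0.115 + 0.134 + 0.092 + 0.139 = 0.480.
P(Delay ∈ {30-60, >60}) = 0.276 + 0.480 = 0.756; P(Route=R5, Delay ∈ {30-60, >60}) = 0.039 + 0.139 = 0.178.
P(Route=R5 | Delay ∈ {30-60, >60}) = 0.178/0.756 = 0.2354.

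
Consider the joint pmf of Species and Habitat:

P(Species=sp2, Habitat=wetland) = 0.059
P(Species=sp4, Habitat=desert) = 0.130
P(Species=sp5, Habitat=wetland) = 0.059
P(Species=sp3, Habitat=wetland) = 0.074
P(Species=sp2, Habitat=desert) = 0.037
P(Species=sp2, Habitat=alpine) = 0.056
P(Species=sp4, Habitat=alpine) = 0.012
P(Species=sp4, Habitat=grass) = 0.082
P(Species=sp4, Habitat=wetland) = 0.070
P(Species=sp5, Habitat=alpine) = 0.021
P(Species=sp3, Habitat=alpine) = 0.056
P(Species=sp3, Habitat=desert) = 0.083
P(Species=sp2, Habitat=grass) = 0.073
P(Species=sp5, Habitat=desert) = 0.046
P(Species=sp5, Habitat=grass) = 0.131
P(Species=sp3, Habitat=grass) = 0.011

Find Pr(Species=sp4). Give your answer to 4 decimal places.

P(Species=sp4) = 0.082 + 0.070 + 0.130 + 0.012 = 0.294.

0.2940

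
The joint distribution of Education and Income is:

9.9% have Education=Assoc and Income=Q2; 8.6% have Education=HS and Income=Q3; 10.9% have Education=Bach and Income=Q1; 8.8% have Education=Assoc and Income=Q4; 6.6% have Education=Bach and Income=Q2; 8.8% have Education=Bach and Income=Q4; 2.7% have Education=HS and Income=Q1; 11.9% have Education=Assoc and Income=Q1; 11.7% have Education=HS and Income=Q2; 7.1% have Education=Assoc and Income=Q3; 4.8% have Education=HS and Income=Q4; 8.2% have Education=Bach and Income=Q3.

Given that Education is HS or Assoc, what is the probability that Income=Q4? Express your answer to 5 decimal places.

P(Education=HS) = 0.027 + 0.117 + 0.086 + 0.048 = 0.278.
P(Education=Assoc) = 0.119 + 0.099 + 0.071 + 0.088 = 0.377.
P(Education ∈ {HS, Assoc}) = 0.278 + 0.377 = 0.655; P(Income=Q4, Education ∈ {HS, Assoc}) = 0.048 + 0.088 = 0.136.
P(Income=Q4 | Education ∈ {HS, Assoc}) = 0.136/0.655 = 0.20763.

0.20763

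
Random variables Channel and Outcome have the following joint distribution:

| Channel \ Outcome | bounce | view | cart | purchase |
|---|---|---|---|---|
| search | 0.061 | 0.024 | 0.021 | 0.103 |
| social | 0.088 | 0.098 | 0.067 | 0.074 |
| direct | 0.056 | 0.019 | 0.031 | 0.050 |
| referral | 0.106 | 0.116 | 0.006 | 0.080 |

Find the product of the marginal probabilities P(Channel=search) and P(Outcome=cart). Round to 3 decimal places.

0.026

P(Channel=search) = 0.061 + 0.024 + 0.021 + 0.103 = 0.209.
P(Outcome=cart) = 0.021 + 0.067 + 0.031 + 0.006 = 0.125.
Product: 0.209 × 0.125 = 0.026.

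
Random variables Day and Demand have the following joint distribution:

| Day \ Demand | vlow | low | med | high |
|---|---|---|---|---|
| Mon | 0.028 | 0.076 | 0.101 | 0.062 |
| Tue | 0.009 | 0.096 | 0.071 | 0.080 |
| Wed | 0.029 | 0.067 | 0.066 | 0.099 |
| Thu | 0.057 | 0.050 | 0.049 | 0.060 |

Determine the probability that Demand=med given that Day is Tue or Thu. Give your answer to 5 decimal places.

P(Day=Tue) = 0.009 + 0.096 + 0.071 + 0.080 = 0.256.
P(Day=Thu) = 0.057 + 0.050 + 0.049 + 0.060 = 0.216.
P(Day ∈ {Tue, Thu}) = 0.256 + 0.216 = 0.472; P(Demand=med, Day ∈ {Tue, Thu}) = 0.071 + 0.049 = 0.120.
P(Demand=med | Day ∈ {Tue, Thu}) = 0.120/0.472 = 0.25424.

0.25424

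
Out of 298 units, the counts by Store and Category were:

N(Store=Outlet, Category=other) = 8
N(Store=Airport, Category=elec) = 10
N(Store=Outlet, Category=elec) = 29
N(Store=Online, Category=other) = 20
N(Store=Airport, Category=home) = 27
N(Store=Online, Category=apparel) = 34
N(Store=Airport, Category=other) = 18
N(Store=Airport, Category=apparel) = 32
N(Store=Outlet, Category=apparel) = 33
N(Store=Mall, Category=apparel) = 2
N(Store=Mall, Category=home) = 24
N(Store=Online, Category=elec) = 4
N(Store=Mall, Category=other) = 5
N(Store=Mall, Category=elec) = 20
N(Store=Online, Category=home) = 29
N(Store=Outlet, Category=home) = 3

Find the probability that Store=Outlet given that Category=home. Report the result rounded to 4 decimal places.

0.0361

Total with Category=home: 24 + 27 + 3 + 29 = 83.
P(Store=Outlet | Category=home) = 3/83 = 0.0361.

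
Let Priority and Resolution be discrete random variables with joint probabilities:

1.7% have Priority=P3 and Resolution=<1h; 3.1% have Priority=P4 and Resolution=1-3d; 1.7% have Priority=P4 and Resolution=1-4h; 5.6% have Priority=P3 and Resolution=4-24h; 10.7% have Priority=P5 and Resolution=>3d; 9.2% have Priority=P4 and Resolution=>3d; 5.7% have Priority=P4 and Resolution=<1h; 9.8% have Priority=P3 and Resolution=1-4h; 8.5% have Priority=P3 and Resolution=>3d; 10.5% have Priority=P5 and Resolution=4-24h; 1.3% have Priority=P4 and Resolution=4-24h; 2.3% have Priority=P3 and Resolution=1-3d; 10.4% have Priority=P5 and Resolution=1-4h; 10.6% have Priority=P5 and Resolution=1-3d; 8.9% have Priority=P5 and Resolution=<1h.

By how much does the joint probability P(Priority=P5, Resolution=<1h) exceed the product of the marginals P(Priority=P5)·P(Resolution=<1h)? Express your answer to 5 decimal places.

0.00571

P(Priority=P5) = 0.089 + 0.104 + 0.105 + 0.106 + 0.107 = 0.511.
P(Resolution=<1h) = 0.017 + 0.057 + 0.089 = 0.163.
P(Priority=P5, Resolution=<1h) − P(Priority=P5)P(Resolution=<1h) = 0.089 − 0.511×0.163 = 0.00571.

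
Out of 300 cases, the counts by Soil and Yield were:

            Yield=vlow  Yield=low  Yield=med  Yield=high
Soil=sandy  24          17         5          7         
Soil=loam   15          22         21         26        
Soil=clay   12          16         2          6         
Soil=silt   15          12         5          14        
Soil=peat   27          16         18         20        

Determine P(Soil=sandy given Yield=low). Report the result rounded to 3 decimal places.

0.205

Total with Yield=low: 17 + 22 + 16 + 12 + 16 = 83.
P(Soil=sandy | Yield=low) = 17/83 = 0.205.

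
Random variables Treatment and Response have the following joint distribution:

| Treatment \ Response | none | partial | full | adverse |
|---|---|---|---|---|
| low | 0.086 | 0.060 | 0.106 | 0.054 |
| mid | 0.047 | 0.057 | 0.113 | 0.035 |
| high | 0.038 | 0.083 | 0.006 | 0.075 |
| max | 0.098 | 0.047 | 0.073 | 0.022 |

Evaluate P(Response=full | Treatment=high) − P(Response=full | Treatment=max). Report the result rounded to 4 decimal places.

P(Treatment=high) = 0.038 + 0.083 + 0.006 + 0.075 = 0.202; P(Response=full | Treatment=high) = 0.006/0.202 = 0.02970.
P(Treatment=max) = 0.098 + 0.047 + 0.073 + 0.022 = 0.240; P(Response=full | Treatment=max) = 0.073/0.240 = 0.30417.
Difference = -0.2745.

-0.2745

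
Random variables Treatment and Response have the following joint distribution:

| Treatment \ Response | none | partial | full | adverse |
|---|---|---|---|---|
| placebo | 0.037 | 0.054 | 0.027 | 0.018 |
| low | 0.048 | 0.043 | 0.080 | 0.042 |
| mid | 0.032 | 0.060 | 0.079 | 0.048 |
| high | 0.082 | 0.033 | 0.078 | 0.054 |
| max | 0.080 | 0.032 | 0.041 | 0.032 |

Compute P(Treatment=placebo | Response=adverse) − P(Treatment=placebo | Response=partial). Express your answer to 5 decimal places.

P(Response=adverse) = 0.018 + 0.042 + 0.048 + 0.054 + 0.032 = 0.194; P(Treatment=placebo | Response=adverse) = 0.018/0.194 = 0.092784.
P(Response=partial) = 0.054 + 0.043 + 0.060 + 0.033 + 0.032 = 0.222; P(Treatment=placebo | Response=partial) = 0.054/0.222 = 0.243243.
Difference = -0.15046.

-0.15046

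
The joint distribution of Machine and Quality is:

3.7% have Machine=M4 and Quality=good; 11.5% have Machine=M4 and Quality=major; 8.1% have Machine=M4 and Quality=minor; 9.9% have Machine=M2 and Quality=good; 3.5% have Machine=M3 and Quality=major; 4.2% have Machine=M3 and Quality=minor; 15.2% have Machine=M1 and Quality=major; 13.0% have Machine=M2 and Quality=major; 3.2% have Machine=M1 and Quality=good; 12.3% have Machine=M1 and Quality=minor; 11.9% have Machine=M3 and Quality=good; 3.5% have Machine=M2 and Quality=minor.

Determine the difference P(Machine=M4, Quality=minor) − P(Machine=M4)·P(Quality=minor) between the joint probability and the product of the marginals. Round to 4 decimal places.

P(Machine=M4) = 0.037 + 0.081 + 0.115 = 0.233.
P(Quality=minor) = 0.123 + 0.035 + 0.042 + 0.081 = 0.281.
P(Machine=M4, Quality=minor) − P(Machine=M4)P(Quality=minor) = 0.081 − 0.233×0.281 = 0.0155.

0.0155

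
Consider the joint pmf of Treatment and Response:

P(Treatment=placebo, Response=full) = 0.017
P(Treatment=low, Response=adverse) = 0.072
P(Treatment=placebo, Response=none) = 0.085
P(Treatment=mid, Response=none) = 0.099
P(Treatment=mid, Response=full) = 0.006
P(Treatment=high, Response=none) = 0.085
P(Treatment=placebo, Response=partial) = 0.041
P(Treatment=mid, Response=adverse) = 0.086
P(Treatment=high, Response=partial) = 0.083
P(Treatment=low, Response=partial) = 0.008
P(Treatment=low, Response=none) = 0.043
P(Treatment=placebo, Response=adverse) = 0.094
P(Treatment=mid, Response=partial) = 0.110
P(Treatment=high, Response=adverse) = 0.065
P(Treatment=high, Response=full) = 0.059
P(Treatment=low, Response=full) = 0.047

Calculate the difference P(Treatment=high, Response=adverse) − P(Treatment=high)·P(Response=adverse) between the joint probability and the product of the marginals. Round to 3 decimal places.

P(Treatment=high) = 0.085 + 0.083 + 0.059 + 0.065 = 0.292.
P(Response=adverse) = 0.094 + 0.072 + 0.086 + 0.065 = 0.317.
P(Treatment=high, Response=adverse) − P(Treatment=high)P(Response=adverse) = 0.065 − 0.292×0.317 = -0.028.

-0.028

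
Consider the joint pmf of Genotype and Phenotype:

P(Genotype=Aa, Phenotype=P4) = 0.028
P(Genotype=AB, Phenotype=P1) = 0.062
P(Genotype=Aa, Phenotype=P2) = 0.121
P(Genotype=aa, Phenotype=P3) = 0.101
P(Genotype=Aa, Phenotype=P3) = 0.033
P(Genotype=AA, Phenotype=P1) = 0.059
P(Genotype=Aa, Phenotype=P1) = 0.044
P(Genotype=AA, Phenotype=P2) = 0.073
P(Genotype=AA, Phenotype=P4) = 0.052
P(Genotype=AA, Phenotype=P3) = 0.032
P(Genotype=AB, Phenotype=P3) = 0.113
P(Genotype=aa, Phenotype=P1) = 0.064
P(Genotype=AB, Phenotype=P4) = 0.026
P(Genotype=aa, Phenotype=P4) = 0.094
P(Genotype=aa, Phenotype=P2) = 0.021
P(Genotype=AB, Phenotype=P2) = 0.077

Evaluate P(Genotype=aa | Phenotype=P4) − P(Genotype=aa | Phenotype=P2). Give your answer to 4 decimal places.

P(Phenotype=P4) = 0.052 + 0.028 + 0.094 + 0.026 = 0.200; P(Genotype=aa | Phenotype=P4) = 0.094/0.200 = 0.47000.
P(Phenotype=P2) = 0.073 + 0.121 + 0.021 + 0.077 = 0.292; P(Genotype=aa | Phenotype=P2) = 0.021/0.292 = 0.07192.
Difference = 0.3981.

0.3981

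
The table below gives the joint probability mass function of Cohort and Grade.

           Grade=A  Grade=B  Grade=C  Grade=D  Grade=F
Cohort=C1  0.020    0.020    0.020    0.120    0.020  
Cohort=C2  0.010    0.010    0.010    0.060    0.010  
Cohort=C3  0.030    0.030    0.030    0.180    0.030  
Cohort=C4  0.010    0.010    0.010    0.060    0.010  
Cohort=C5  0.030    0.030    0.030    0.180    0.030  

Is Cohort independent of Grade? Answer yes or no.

yes

Every cell satisfies P(Cohort,Grade) = P(Cohort)·P(Grade). For instance P(Cohort=C5) = 0.300, P(Grade=A) = 0.100, and 0.300×0.100 = 0.030 matches the joint entry. So Cohort and Grade are independent.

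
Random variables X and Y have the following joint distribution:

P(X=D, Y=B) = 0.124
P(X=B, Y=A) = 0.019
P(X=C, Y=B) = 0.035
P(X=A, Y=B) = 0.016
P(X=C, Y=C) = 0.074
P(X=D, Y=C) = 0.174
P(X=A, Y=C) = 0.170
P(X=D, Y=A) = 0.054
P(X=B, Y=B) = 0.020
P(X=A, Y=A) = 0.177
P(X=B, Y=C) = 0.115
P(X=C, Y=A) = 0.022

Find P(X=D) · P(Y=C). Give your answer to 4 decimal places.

0.1876

P(X=D) = 0.054 + 0.124 + 0.174 = 0.352.
P(Y=C) = 0.170 + 0.115 + 0.074 + 0.174 = 0.533.
Product: 0.352 × 0.533 = 0.1876.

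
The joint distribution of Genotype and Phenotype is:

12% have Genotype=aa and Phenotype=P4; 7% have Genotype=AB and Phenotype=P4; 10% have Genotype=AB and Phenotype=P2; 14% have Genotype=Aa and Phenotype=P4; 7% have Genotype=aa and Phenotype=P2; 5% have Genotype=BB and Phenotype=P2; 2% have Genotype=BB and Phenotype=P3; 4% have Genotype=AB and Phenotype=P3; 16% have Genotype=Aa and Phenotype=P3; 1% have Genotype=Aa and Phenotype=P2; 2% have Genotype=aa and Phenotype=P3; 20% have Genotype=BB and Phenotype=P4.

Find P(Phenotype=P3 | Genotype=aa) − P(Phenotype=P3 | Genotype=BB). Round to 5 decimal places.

P(Genotype=aa) = 0.07 + 0.02 + 0.12 = 0.21; P(Phenotype=P3 | Genotype=aa) = 0.02/0.21 = 0.095238.
P(Genotype=BB) = 0.05 + 0.02 + 0.20 = 0.27; P(Phenotype=P3 | Genotype=BB) = 0.02/0.27 = 0.074074.
Difference = 0.02116.

0.02116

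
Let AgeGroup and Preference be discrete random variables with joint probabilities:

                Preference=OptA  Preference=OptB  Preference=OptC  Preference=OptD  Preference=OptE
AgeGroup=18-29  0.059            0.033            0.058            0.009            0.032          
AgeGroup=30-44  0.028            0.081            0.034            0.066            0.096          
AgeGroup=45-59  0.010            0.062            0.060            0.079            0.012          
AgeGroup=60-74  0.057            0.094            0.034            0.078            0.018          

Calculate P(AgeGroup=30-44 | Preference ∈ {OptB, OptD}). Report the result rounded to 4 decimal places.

0.2928

P(Preference=OptB) = 0.033 + 0.081 + 0.062 + 0.094 = 0.270.
P(Preference=OptD) = 0.009 + 0.066 + 0.079 + 0.078 = 0.232.
P(Preference ∈ {OptB, OptD}) = 0.270 + 0.232 = 0.502; P(AgeGroup=30-44, Preference ∈ {OptB, OptD}) = 0.081 + 0.066 = 0.147.
P(AgeGroup=30-44 | Preference ∈ {OptB, OptD}) = 0.147/0.502 = 0.2928.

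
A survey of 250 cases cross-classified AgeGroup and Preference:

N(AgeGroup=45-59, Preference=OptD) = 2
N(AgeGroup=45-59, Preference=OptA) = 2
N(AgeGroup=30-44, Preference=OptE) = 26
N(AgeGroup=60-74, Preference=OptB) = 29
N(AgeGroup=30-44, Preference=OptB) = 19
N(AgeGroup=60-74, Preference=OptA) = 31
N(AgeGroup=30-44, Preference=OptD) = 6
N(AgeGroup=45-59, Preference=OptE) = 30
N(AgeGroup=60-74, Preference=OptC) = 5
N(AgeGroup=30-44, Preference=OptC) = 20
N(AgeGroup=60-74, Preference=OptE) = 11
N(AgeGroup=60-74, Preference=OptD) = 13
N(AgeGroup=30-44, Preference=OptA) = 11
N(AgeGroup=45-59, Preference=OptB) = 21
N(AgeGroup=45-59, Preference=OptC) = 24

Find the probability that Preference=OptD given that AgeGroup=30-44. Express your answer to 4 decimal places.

0.0732

Total with AgeGroup=30-44: 11 + 19 + 20 + 6 + 26 = 82.
P(Preference=OptD | AgeGroup=30-44) = 6/82 = 0.0732.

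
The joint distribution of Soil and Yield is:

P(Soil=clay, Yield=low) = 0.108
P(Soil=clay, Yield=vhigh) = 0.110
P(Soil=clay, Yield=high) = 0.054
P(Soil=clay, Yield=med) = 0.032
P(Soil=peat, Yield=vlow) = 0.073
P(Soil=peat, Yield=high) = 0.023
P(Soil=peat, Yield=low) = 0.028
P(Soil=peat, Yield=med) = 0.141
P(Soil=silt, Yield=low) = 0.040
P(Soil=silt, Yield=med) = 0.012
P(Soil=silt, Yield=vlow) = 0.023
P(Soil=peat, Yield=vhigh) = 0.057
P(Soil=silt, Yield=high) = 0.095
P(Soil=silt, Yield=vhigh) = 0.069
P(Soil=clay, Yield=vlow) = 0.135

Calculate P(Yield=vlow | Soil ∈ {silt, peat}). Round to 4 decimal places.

0.1711

P(Soil=silt) = 0.023 + 0.040 + 0.012 + 0.095 + 0.069 = 0.239.
P(Soil=peat) = 0.073 + 0.028 + 0.141 + 0.023 + 0.057 = 0.322.
P(Soil ∈ {silt, peat}) = 0.239 + 0.322 = 0.561; P(Yield=vlow, Soil ∈ {silt, peat}) = 0.023 + 0.073 = 0.096.
P(Yield=vlow | Soil ∈ {silt, peat}) = 0.096/0.561 = 0.1711.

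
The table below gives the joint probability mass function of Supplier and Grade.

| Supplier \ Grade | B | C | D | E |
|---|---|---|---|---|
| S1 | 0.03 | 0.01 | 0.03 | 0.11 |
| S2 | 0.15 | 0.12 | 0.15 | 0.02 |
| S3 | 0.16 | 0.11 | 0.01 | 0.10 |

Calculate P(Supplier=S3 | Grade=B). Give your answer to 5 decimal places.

P(Grade=B) = 0.03 + 0.15 + 0.16 = 0.34.
P(Supplier=S3 | Grade=B) = 0.16/0.34 = 0.47059.

0.47059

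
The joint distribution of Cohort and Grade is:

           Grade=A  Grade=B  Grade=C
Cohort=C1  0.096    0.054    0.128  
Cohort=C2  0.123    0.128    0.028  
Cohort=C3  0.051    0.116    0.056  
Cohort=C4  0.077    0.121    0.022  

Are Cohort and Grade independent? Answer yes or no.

no

P(Cohort=C1) = 0.278 and P(Grade=C) = 0.234, so their product is 0.06505, but P(Cohort=C1, Grade=C) = 0.128. Since these differ, Cohort and Grade are not independent.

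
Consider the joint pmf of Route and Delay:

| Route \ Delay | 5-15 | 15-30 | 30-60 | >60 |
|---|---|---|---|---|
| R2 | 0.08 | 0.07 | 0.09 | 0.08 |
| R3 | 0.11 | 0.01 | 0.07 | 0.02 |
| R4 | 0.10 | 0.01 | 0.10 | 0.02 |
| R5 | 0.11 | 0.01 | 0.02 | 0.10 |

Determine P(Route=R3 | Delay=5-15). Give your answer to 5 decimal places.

P(Delay=5-15) = 0.08 + 0.11 + 0.10 + 0.11 = 0.40.
P(Route=R3 | Delay=5-15) = 0.11/0.40 = 0.27500.

0.27500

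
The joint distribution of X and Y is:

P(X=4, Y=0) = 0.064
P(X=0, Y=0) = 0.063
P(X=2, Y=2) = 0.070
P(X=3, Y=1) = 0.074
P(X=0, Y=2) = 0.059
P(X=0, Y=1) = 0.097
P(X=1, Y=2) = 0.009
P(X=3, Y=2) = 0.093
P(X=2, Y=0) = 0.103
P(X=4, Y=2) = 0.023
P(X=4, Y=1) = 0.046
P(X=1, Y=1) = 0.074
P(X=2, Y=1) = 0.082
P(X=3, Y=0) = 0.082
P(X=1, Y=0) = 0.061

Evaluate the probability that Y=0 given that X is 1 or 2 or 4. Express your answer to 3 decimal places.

P(X=1) = 0.061 + 0.074 + 0.009 = 0.144.
P(X=2) = 0.103 + 0.082 + 0.070 = 0.255.
P(X=4) = 0.064 + 0.046 + 0.023 = 0.133.
P(X ∈ {1, 2, 4}) = 0.144 + 0.255 + 0.133 = 0.532; P(Y=0, X ∈ {1, 2, 4}) = 0.061 + 0.103 + 0.064 = 0.228.
P(Y=0 | X ∈ {1, 2, 4}) = 0.228/0.532 = 0.429.

0.429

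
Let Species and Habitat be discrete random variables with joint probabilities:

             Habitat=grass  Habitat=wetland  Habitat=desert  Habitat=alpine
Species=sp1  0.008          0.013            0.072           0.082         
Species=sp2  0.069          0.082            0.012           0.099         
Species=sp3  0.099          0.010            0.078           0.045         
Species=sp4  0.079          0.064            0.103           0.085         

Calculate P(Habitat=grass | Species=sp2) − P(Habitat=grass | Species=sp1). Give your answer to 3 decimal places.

0.218

P(Species=sp2) = 0.069 + 0.082 + 0.012 + 0.099 = 0.262; P(Habitat=grass | Species=sp2) = 0.069/0.262 = 0.2634.
P(Species=sp1) = 0.008 + 0.013 + 0.072 + 0.082 = 0.175; P(Habitat=grass | Species=sp1) = 0.008/0.175 = 0.0457.
Difference = 0.218.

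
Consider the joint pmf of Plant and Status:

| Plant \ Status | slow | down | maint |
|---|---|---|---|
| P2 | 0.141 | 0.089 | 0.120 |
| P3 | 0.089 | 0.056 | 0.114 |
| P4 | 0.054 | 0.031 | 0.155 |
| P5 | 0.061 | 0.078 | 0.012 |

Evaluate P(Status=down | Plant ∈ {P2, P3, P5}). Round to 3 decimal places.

P(Plant=P2) = 0.141 + 0.089 + 0.120 = 0.350.
P(Plant=P3) = 0.089 + 0.056 + 0.114 = 0.259.
P(Plant=P5) = 0.061 + 0.078 + 0.012 = 0.151.
P(Plant ∈ {P2, P3, P5}) = 0.350 + 0.259 + 0.151 = 0.760; P(Status=down, Plant ∈ {P2, P3, P5}) = 0.089 + 0.056 + 0.078 = 0.223.
P(Status=down | Plant ∈ {P2, P3, P5}) = 0.223/0.760 = 0.293.

0.293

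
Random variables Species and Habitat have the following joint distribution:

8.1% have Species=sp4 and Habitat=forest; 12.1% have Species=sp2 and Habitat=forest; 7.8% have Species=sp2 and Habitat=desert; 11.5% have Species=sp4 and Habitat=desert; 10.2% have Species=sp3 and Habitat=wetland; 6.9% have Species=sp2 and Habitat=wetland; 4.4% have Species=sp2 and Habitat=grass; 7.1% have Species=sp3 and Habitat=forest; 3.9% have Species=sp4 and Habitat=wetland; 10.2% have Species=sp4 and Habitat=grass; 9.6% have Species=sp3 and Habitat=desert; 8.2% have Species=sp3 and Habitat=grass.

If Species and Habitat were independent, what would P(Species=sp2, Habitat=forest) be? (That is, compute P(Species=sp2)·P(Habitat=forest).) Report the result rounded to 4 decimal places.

0.0852

P(Species=sp2) = 0.121 + 0.044 + 0.069 + 0.078 = 0.312.
P(Habitat=forest) = 0.121 + 0.071 + 0.081 = 0.273.
Product: 0.312 × 0.273 = 0.0852.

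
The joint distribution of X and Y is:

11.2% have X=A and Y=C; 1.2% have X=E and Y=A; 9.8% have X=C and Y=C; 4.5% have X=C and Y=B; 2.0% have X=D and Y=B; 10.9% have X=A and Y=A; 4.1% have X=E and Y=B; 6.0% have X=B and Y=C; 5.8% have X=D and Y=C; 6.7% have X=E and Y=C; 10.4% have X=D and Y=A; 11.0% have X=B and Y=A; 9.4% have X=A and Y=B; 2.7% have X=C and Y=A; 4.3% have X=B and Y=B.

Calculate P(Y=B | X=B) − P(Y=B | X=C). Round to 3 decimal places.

P(X=B) = 0.110 + 0.043 + 0.060 = 0.213; P(Y=B | X=B) = 0.043/0.213 = 0.2019.
P(X=C) = 0.027 + 0.045 + 0.098 = 0.170; P(Y=B | X=C) = 0.045/0.170 = 0.2647.
Difference = -0.063.

-0.063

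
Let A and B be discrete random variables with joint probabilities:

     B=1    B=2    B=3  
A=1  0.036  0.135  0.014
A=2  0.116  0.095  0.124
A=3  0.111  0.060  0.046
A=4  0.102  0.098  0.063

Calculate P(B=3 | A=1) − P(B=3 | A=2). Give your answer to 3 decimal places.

P(A=1) = 0.036 + 0.135 + 0.014 = 0.185; P(B=3 | A=1) = 0.014/0.185 = 0.0757.
P(A=2) = 0.116 + 0.095 + 0.124 = 0.335; P(B=3 | A=2) = 0.124/0.335 = 0.3701.
Difference = -0.294.

-0.294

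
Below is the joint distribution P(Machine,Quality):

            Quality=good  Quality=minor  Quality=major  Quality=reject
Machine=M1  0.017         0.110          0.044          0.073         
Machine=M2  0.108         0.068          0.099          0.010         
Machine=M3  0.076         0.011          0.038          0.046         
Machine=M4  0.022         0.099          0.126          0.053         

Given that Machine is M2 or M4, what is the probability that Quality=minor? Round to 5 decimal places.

0.28547

P(Machine=M2) = 0.108 + 0.068 + 0.099 + 0.010 = 0.285.
P(Machine=M4) = 0.022 + 0.099 + 0.126 + 0.053 = 0.300.
P(Machine ∈ {M2, M4}) = 0.285 + 0.300 = 0.585; P(Quality=minor, Machine ∈ {M2, M4}) = 0.068 + 0.099 = 0.167.
P(Quality=minor | Machine ∈ {M2, M4}) = 0.167/0.585 = 0.28547.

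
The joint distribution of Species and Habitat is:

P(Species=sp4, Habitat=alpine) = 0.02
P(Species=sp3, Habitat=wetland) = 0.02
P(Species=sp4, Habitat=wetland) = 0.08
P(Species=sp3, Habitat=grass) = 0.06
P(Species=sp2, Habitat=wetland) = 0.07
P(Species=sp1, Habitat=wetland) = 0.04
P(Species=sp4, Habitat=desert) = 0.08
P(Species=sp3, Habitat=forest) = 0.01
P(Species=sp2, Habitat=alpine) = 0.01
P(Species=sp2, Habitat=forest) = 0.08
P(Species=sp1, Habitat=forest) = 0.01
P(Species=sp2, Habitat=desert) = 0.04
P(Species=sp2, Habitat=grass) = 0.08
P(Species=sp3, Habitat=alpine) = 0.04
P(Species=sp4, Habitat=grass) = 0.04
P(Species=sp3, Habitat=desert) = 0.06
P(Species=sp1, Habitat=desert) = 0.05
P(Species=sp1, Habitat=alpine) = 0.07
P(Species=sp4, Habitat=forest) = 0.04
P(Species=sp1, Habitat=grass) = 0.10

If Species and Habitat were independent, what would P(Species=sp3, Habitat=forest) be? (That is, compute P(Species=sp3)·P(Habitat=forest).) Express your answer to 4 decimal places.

P(Species=sp3) = 0.01 + 0.06 + 0.02 + 0.06 + 0.04 = 0.19.
P(Habitat=forest) = 0.01 + 0.08 + 0.01 + 0.04 = 0.14.
Product: 0.19 × 0.14 = 0.0266.

0.0266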